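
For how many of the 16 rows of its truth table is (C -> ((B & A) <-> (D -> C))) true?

10

A  B  C  D  |  (C -> ((B & A) <-> (D -> C)))
0  0  0  0  |                1              
0  0  0  1  |                1              
0  0  1  0  |                0              
0  0  1  1  |                0              
0  1  0  0  |                1              
0  1  0  1  |                1              
0  1  1  0  |                0              
0  1  1  1  |                0              
1  0  0  0  |                1              
1  0  0  1  |                1              
1  0  1  0  |                0              
1  0  1  1  |                0              
1  1  0  0  |                1              
1  1  0  1  |                1              
1  1  1  0  |                1              
1  1  1  1  |                1              
The formula is true on 10 of the 16 rows.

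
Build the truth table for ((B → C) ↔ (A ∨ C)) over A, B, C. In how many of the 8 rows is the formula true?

6

A | B | C || (B → C) | (A ∨ C) | ((B → C) ↔ (A ∨ C))
F | F | F ||    T    |    F    |          F         
F | F | T ||    T    |    T    |          T         
F | T | F ||    F    |    F    |          T         
F | T | T ||    T    |    T    |          T         
T | F | F ||    T    |    T    |          T         
T | F | T ||    T    |    T    |          T         
T | T | F ||    F    |    T    |          F         
T | T | T ||    T    |    T    |          T         
The formula is true on 6 of the 8 rows.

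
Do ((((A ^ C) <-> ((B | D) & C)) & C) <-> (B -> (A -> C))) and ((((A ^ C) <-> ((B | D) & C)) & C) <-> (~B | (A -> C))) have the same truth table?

A  B  C  D  |  φ  ψ
0  0  0  0  |  0  0
0  0  0  1  |  0  0
0  0  1  0  |  0  0
0  0  1  1  |  1  1
0  1  0  0  |  0  0
0  1  0  1  |  0  0
0  1  1  0  |  1  1
0  1  1  1  |  1  1
1  0  0  0  |  0  0
1  0  0  1  |  0  0
1  0  1  0  |  1  1
1  0  1  1  |  0  0
1  1  0  0  |  1  1
1  1  0  1  |  1  1
1  1  1  0  |  0  0
1  1  1  1  |  0  0
The columns for φ and ψ agree on every row, so they are logically equivalent.

equivalent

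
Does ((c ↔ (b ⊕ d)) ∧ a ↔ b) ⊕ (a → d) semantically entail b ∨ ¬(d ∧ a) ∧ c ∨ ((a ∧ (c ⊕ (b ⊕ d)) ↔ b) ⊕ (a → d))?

no

a  b  c  d  |  φ  ψ
0  0  0  0  |  0  0
0  0  0  1  |  0  0
0  0  1  0  |  0  1
0  0  1  1  |  0  1
0  1  0  0  |  1  1
0  1  0  1  |  1  1
0  1  1  0  |  1  1
0  1  1  1  |  1  1
1  0  0  0  |  0  1
1  0  0  1  |  0  1
1  0  1  0  |  1  1
1  0  1  1  |  1  0
1  1  0  0  |  0  1
1  1  0  1  |  0  1
1  1  1  0  |  1  1
1  1  1  1  |  1  1
At a=1, b=0, c=1, d=1 we have φ true but ψ false, so φ does not entail ψ.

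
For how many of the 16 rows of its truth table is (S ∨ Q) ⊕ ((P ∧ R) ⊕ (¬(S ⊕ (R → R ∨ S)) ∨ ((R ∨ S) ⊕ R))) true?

6

P | Q | R | S || (S ∨ Q) | (P ∧ R) | (R ∨ S) | (R → (R ∨ S)) | (S ⊕ (R → (R ∨ S))) | ¬(S ⊕ (R → (R ∨ S))) | ((R ∨ S) ⊕ R) | φ
0 | 0 | 0 | 0 ||    0    |    0    |    0    |       1       |          1          |          0           |       0       | 0
0 | 0 | 0 | 1 ||    1    |    0    |    1    |       1       |          0          |          1           |       1       | 0
0 | 0 | 1 | 0 ||    0    |    0    |    1    |       1       |          1          |          0           |       0       | 0
0 | 0 | 1 | 1 ||    1    |    0    |    1    |       1       |          0          |          1           |       0       | 0
0 | 1 | 0 | 0 ||    1    |    0    |    0    |       1       |          1          |          0           |       0       | 1
0 | 1 | 0 | 1 ||    1    |    0    |    1    |       1       |          0          |          1           |       1       | 0
0 | 1 | 1 | 0 ||    1    |    0    |    1    |       1       |          1          |          0           |       0       | 1
0 | 1 | 1 | 1 ||    1    |    0    |    1    |       1       |          0          |          1           |       0       | 0
1 | 0 | 0 | 0 ||    0    |    0    |    0    |       1       |          1          |          0           |       0       | 0
1 | 0 | 0 | 1 ||    1    |    0    |    1    |       1       |          0          |          1           |       1       | 0
1 | 0 | 1 | 0 ||    0    |    1    |    1    |       1       |          1          |          0           |       0       | 1
1 | 0 | 1 | 1 ||    1    |    1    |    1    |       1       |          0          |          1           |       0       | 1
1 | 1 | 0 | 0 ||    1    |    0    |    0    |       1       |          1          |          0           |       0       | 1
1 | 1 | 0 | 1 ||    1    |    0    |    1    |       1       |          0          |          1           |       1       | 0
1 | 1 | 1 | 0 ||    1    |    1    |    1    |       1       |          1          |          0           |       0       | 0
1 | 1 | 1 | 1 ||    1    |    1    |    1    |       1       |          0          |          1           |       0       | 1
The formula is true on 6 of the 16 rows.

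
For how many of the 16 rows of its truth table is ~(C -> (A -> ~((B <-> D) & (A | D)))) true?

2

  A   |   B   |   C   |   D   ||   φ  
False | False | False | False || False
False | False | False |  True || False
False | False |  True | False || False
False | False |  True |  True || False
False |  True | False | False || False
False |  True | False |  True || False
False |  True |  True | False || False
False |  True |  True |  True || False
 True | False | False | False || False
 True | False | False |  True || False
 True | False |  True | False ||  True
 True | False |  True |  True || False
 True |  True | False | False || False
 True |  True | False |  True || False
 True |  True |  True | False || False
 True |  True |  True |  True ||  True
The formula is true on 2 of the 16 rows.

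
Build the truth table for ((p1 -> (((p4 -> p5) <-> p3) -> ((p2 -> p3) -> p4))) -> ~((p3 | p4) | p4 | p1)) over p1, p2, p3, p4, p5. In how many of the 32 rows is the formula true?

p1 | p2 | p3 | p4 | p5 || φ
T  | T  | T  | T  | T  || F
T  | T  | T  | T  | F  || F
T  | T  | T  | F  | T  || T
T  | T  | T  | F  | F  || T
T  | T  | F  | T  | T  || F
T  | T  | F  | T  | F  || F
T  | T  | F  | F  | T  || F
T  | T  | F  | F  | F  || F
T  | F  | T  | T  | T  || F
T  | F  | T  | T  | F  || F
T  | F  | T  | F  | T  || T
T  | F  | T  | F  | F  || T
T  | F  | F  | T  | T  || F
T  | F  | F  | T  | F  || F
T  | F  | F  | F  | T  || F
T  | F  | F  | F  | F  || F
F  | T  | T  | T  | T  || F
F  | T  | T  | T  | F  || F
F  | T  | T  | F  | T  || F
F  | T  | T  | F  | F  || F
F  | T  | F  | T  | T  || F
F  | T  | F  | T  | F  || F
F  | T  | F  | F  | T  || T
F  | T  | F  | F  | F  || T
F  | F  | T  | T  | T  || F
F  | F  | T  | T  | F  || F
F  | F  | T  | F  | T  || F
F  | F  | T  | F  | F  || F
F  | F  | F  | T  | T  || F
F  | F  | F  | T  | F  || F
F  | F  | F  | F  | T  || T
F  | F  | F  | F  | F  || T
The formula is true on 8 of the 32 rows.

8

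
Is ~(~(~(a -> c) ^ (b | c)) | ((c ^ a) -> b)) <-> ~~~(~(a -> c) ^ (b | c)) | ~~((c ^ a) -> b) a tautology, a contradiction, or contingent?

a  b  c     (a -> c)  ~(a -> c)  (b | c)  (~(a -> c) ^ (b | c))  ~(~(a -> c) ^ (b | c))  (c ^ a)  ((c ^ a) -> b)  ~~(~(a -> c) ^ (b | c))  ~~~(~(a -> c) ^ (b | c))  ~((c ^ a) -> b)  ~~((c ^ a) -> b)  φ
1  1  1        1          0         1               1                      0                0           1                    1                        0                     0                1          0
1  1  0        0          1         1               0                      1                1           1                    0                        1                     0                1          0
1  0  1        1          0         1               1                      0                0           1                    1                        0                     0                1          0
1  0  0        0          1         0               1                      0                1           0                    1                        0                     1                0          0
0  1  1        1          0         1               1                      0                1           1                    1                        0                     0                1          0
0  1  0        1          0         1               1                      0                0           1                    1                        0                     0                1          0
0  0  1        1          0         1               1                      0                1           0                    1                        0                     1                0          0
0  0  0        1          0         0               0                      1                0           1                    0                        1                     0                1          0
Every row is 0, so the formula is a contradiction.

contradiction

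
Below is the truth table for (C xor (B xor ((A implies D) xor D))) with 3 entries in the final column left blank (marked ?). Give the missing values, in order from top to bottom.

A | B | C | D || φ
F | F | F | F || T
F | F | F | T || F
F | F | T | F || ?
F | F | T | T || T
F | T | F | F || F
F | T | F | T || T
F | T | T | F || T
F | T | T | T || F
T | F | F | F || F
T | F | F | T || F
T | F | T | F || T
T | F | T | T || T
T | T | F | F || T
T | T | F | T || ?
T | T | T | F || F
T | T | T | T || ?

Row A=F, B=F, C=T, D=F: (B xor ((A implies D) xor D)) = T, so the formula = F.
Row A=T, B=T, C=F, D=T: (B xor ((A implies D) xor D)) = T, so the formula = T.
Row A=T, B=T, C=T, D=T: (B xor ((A implies D) xor D)) = T, so the formula = F.

F, T, F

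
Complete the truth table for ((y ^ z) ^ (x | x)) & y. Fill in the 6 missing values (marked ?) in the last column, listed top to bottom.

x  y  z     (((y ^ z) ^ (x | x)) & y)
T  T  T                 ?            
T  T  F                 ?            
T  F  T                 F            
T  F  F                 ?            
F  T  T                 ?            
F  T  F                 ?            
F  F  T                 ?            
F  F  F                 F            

Row x=T, y=T, z=T: ((y ^ z) ^ (x | x)) = T, so (((y ^ z) ^ (x | x)) & y) = T.
Row x=T, y=T, z=F: ((y ^ z) ^ (x | x)) = F, so (((y ^ z) ^ (x | x)) & y) = F.
Row x=T, y=F, z=F: ((y ^ z) ^ (x | x)) = T, so (((y ^ z) ^ (x | x)) & y) = F.
Row x=F, y=T, z=T: ((y ^ z) ^ (x | x)) = F, so (((y ^ z) ^ (x | x)) & y) = F.
Row x=F, y=T, z=F: ((y ^ z) ^ (x | x)) = T, so (((y ^ z) ^ (x | x)) & y) = T.
Row x=F, y=F, z=T: ((y ^ z) ^ (x | x)) = T, so (((y ^ z) ^ (x | x)) & y) = F.

T, F, F, F, T, F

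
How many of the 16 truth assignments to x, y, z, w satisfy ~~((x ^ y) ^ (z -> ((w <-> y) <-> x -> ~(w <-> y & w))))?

9

x | y | z | w | φ
- | - | - | - | -
1 | 1 | 1 | 1 | 0
1 | 1 | 1 | 0 | 1
1 | 1 | 0 | 1 | 1
1 | 1 | 0 | 0 | 1
1 | 0 | 1 | 1 | 1
1 | 0 | 1 | 0 | 1
1 | 0 | 0 | 1 | 0
1 | 0 | 0 | 0 | 0
0 | 1 | 1 | 1 | 0
0 | 1 | 1 | 0 | 1
0 | 1 | 0 | 1 | 0
0 | 1 | 0 | 0 | 0
0 | 0 | 1 | 1 | 0
0 | 0 | 1 | 0 | 1
0 | 0 | 0 | 1 | 1
0 | 0 | 0 | 0 | 1
The formula is true on 9 of the 16 rows.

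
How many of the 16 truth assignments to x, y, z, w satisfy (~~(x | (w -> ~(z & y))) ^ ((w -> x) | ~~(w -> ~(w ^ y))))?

3

  x      y      z      w       (z & y)  ~(z & y)  (w -> ~(z & y))  (x | (w -> ~(z & y)))  ~(x | (w -> ~(z & y)))  ~~(x | (w -> ~(z & y)))  (w -> x)  (w ^ y)  ~(w ^ y)  (w -> ~(w ^ y))  ~(w -> ~(w ^ y))  ~~(w -> ~(w ^ y))    φ  
 True   True   True   True       True    False         False                True                  False                     True             True     False     True          True            False               True        False
 True   True   True  False       True    False          True                True                  False                     True             True      True    False          True            False               True        False
 True   True  False   True      False     True          True                True                  False                     True             True     False     True          True            False               True        False
 True   True  False  False      False     True          True                True                  False                     True             True      True    False          True            False               True        False
 True  False   True   True      False     True          True                True                  False                     True             True      True    False         False             True              False        False
 True  False   True  False      False     True          True                True                  False                     True             True     False     True          True            False               True        False
 True  False  False   True      False     True          True                True                  False                     True             True      True    False         False             True              False        False
 True  False  False  False      False     True          True                True                  False                     True             True     False     True          True            False               True        False
False   True   True   True       True    False         False               False                   True                    False            False     False     True          True            False               True         True
False   True   True  False       True    False          True                True                  False                     True             True      True    False          True            False               True        False
False   True  False   True      False     True          True                True                  False                     True            False     False     True          True            False               True        False
False   True  False  False      False     True          True                True                  False                     True             True      True    False          True            False               True        False
False  False   True   True      False     True          True                True                  False                     True            False      True    False         False             True              False         True
False  False   True  False      False     True          True                True                  False                     True             True     False     True          True            False               True        False
False  False  False   True      False     True          True                True                  False                     True            False      True    False         False             True              False         True
False  False  False  False      False     True          True                True                  False                     True             True     False     True          True            False               True        False
The formula is true on 3 of the 16 rows.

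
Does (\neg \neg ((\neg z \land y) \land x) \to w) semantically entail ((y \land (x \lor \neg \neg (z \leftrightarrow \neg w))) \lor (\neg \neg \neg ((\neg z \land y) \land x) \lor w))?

x | y | z | w | φ | ψ
- | - | - | - | - | -
F | F | F | F | T | T
F | F | F | T | T | T
F | F | T | F | T | T
F | F | T | T | T | T
F | T | F | F | T | T
F | T | F | T | T | T
F | T | T | F | T | T
F | T | T | T | T | T
T | F | F | F | T | T
T | F | F | T | T | T
T | F | T | F | T | T
T | F | T | T | T | T
T | T | F | F | F | T
T | T | F | T | T | T
T | T | T | F | T | T
T | T | T | T | T | T
In every row where φ is true, ψ is also true, so φ ⊨ ψ.

yes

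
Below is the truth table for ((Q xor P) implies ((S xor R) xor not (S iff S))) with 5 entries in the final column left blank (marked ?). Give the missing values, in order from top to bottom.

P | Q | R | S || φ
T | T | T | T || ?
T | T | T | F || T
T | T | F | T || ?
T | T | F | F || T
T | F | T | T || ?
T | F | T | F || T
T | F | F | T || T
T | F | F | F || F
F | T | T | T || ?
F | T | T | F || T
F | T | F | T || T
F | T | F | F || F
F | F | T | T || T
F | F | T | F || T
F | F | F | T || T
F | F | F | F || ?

T, T, F, F, T

Row P=T, Q=T, R=T, S=T: (Q xor P) = F, ((S xor R) xor not (S iff S)) = F, so the formula = T.
Row P=T, Q=T, R=F, S=T: (Q xor P) = F, ((S xor R) xor not (S iff S)) = T, so the formula = T.
Row P=T, Q=F, R=T, S=T: (Q xor P) = T, ((S xor R) xor not (S iff S)) = F, so the formula = F.
Row P=F, Q=T, R=T, S=T: (Q xor P) = T, ((S xor R) xor not (S iff S)) = F, so the formula = F.
Row P=F, Q=F, R=F, S=F: (Q xor P) = F, ((S xor R) xor not (S iff S)) = F, so the formula = T.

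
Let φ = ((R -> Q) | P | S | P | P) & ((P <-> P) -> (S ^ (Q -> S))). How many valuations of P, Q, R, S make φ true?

P  Q  R  S  |  φ
F  F  F  F  |  T
F  F  F  T  |  F
F  F  T  F  |  F
F  F  T  T  |  F
F  T  F  F  |  F
F  T  F  T  |  F
F  T  T  F  |  F
F  T  T  T  |  F
T  F  F  F  |  T
T  F  F  T  |  F
T  F  T  F  |  T
T  F  T  T  |  F
T  T  F  F  |  F
T  T  F  T  |  F
T  T  T  F  |  F
T  T  T  T  |  F
The formula is true on 3 of the 16 rows.

3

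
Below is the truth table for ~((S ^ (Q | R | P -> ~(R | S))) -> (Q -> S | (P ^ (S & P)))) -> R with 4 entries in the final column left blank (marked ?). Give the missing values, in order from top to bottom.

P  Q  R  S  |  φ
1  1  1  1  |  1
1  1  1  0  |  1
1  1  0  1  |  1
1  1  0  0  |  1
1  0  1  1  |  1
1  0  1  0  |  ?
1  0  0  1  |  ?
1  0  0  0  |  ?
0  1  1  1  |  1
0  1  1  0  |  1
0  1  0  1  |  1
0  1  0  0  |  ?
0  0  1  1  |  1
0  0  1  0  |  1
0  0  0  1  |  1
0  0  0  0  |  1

1, 1, 1, 0

Row P=1, Q=0, R=1, S=0: ~((S ^ (Q | R | P -> ~(R | S))) -> (Q -> S | (P ^ (S & P)))) = 0, so the formula = 1.
Row P=1, Q=0, R=0, S=1: ~((S ^ (Q | R | P -> ~(R | S))) -> (Q -> S | (P ^ (S & P)))) = 0, so the formula = 1.
Row P=1, Q=0, R=0, S=0: ~((S ^ (Q | R | P -> ~(R | S))) -> (Q -> S | (P ^ (S & P)))) = 0, so the formula = 1.
Row P=0, Q=1, R=0, S=0: ~((S ^ (Q | R | P -> ~(R | S))) -> (Q -> S | (P ^ (S & P)))) = 1, so the formula = 0.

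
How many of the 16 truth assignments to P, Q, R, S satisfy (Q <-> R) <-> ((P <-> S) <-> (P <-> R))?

8

P | Q | R | S || φ
T | T | T | T || T
T | T | T | F || F
T | T | F | T || T
T | T | F | F || F
T | F | T | T || F
T | F | T | F || T
T | F | F | T || F
T | F | F | F || T
F | T | T | T || T
F | T | T | F || F
F | T | F | T || T
F | T | F | F || F
F | F | T | T || F
F | F | T | F || T
F | F | F | T || F
F | F | F | F || T
The formula is true on 8 of the 16 rows.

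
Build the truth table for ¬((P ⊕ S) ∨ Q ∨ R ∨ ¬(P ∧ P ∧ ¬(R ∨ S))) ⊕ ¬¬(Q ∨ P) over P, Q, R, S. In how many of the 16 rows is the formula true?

P | Q | R | S | (P ⊕ S) | ((P ⊕ S) ∨ Q ∨ R) | (P ∧ P) | (R ∨ S) | ¬(R ∨ S) | ((P ∧ P) ∧ ¬(R ∨ S)) | ¬((P ∧ P) ∧ ¬(R ∨ S)) | (Q ∨ P) | ¬(Q ∨ P) | ¬¬(Q ∨ P) | φ
- | - | - | - | ------- | ----------------- | ------- | ------- | -------- | -------------------- | --------------------- | ------- | -------- | --------- | -
F | F | F | F |    F    |         F         |    F    |    F    |    T     |          F           |           T           |    F    |    T     |     F     | F
F | F | F | T |    T    |         T         |    F    |    T    |    F     |          F           |           T           |    F    |    T     |     F     | F
F | F | T | F |    F    |         T         |    F    |    T    |    F     |          F           |           T           |    F    |    T     |     F     | F
F | F | T | T |    T    |         T         |    F    |    T    |    F     |          F           |           T           |    F    |    T     |     F     | F
F | T | F | F |    F    |         T         |    F    |    F    |    T     |          F           |           T           |    T    |    F     |     T     | T
F | T | F | T |    T    |         T         |    F    |    T    |    F     |          F           |           T           |    T    |    F     |     T     | T
F | T | T | F |    F    |         T         |    F    |    T    |    F     |          F           |           T           |    T    |    F     |     T     | T
F | T | T | T |    T    |         T         |    F    |    T    |    F     |          F           |           T           |    T    |    F     |     T     | T
T | F | F | F |    T    |         T         |    T    |    F    |    T     |          T           |           F           |    T    |    F     |     T     | T
T | F | F | T |    F    |         F         |    T    |    T    |    F     |          F           |           T           |    T    |    F     |     T     | T
T | F | T | F |    T    |         T         |    T    |    T    |    F     |          F           |           T           |    T    |    F     |     T     | T
T | F | T | T |    F    |         T         |    T    |    T    |    F     |          F           |           T           |    T    |    F     |     T     | T
T | T | F | F |    T    |         T         |    T    |    F    |    T     |          T           |           F           |    T    |    F     |     T     | T
T | T | F | T |    F    |         T         |    T    |    T    |    F     |          F           |           T           |    T    |    F     |     T     | T
T | T | T | F |    T    |         T         |    T    |    T    |    F     |          F           |           T           |    T    |    F     |     T     | T
T | T | T | T |    F    |         T         |    T    |    T    |    F     |          F           |           T           |    T    |    F     |     T     | T
The formula is true on 12 of the 16 rows.

12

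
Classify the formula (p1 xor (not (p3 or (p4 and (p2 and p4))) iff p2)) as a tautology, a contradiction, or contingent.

  p1     p2     p3     p4   |  (p2 and p4)  (p4 and (p2 and p4))  (p3 or (p4 and (p2 and p4)))    φ  
 True   True   True   True  |      True             True                      True               True
 True   True   True  False  |     False            False                      True               True
 True   True  False   True  |      True             True                      True               True
 True   True  False  False  |     False            False                     False              False
 True  False   True   True  |     False            False                      True              False
 True  False   True  False  |     False            False                      True              False
 True  False  False   True  |     False            False                     False               True
 True  False  False  False  |     False            False                     False               True
False   True   True   True  |      True             True                      True              False
False   True   True  False  |     False            False                      True              False
False   True  False   True  |      True             True                      True              False
False   True  False  False  |     False            False                     False               True
False  False   True   True  |     False            False                      True               True
False  False   True  False  |     False            False                      True               True
False  False  False   True  |     False            False                     False              False
False  False  False  False  |     False            False                     False              False
8 of 16 rows are True, so the formula is contingent.

contingent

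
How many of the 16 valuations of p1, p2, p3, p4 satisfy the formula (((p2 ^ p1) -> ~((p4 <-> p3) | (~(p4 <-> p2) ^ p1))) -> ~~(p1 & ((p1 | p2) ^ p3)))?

p1 | p2 | p3 | p4 | φ
-- | -- | -- | -- | -
1  | 1  | 1  | 1  | 0
1  | 1  | 1  | 0  | 0
1  | 1  | 0  | 1  | 1
1  | 1  | 0  | 0  | 1
1  | 0  | 1  | 1  | 1
1  | 0  | 1  | 0  | 1
1  | 0  | 0  | 1  | 1
1  | 0  | 0  | 0  | 1
0  | 1  | 1  | 1  | 1
0  | 1  | 1  | 0  | 1
0  | 1  | 0  | 1  | 0
0  | 1  | 0  | 0  | 1
0  | 0  | 1  | 1  | 0
0  | 0  | 1  | 0  | 0
0  | 0  | 0  | 1  | 0
0  | 0  | 0  | 0  | 0
The formula is true on 9 of the 16 rows.

9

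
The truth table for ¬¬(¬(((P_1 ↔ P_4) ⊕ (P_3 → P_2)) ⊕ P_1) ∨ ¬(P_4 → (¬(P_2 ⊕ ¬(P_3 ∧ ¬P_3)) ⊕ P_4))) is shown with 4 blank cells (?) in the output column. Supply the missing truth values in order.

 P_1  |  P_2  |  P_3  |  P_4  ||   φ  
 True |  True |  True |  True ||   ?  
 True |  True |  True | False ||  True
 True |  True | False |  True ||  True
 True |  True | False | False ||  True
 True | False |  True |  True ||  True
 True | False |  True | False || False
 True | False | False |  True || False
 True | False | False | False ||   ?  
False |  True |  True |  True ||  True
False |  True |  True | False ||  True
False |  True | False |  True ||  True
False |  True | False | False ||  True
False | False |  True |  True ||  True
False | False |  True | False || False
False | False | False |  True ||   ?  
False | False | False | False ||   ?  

True, True, False, True

Row 1: (¬(((P_1 ↔ P_4) ⊕ (P_3 → P_2)) ⊕ P_1) ∨ ¬(P_4 → (¬(P_2 ⊕ ¬(P_3 ∧ ¬P_3)) ⊕ P_4))) = True, ¬(¬(((P_1 ↔ P_4) ⊕ (P_3 → P_2)) ⊕ P_1) ∨ ¬(P_4 → (¬(P_2 ⊕ ¬(P_3 ∧ ¬P_3)) ⊕ P_4))) = False, so the formula = True.
Row 8: (¬(((P_1 ↔ P_4) ⊕ (P_3 → P_2)) ⊕ P_1) ∨ ¬(P_4 → (¬(P_2 ⊕ ¬(P_3 ∧ ¬P_3)) ⊕ P_4))) = True, ¬(¬(((P_1 ↔ P_4) ⊕ (P_3 → P_2)) ⊕ P_1) ∨ ¬(P_4 → (¬(P_2 ⊕ ¬(P_3 ∧ ¬P_3)) ⊕ P_4))) = False, so the formula = True.
Row 15: (¬(((P_1 ↔ P_4) ⊕ (P_3 → P_2)) ⊕ P_1) ∨ ¬(P_4 → (¬(P_2 ⊕ ¬(P_3 ∧ ¬P_3)) ⊕ P_4))) = False, ¬(¬(((P_1 ↔ P_4) ⊕ (P_3 → P_2)) ⊕ P_1) ∨ ¬(P_4 → (¬(P_2 ⊕ ¬(P_3 ∧ ¬P_3)) ⊕ P_4))) = True, so the formula = False.
Row 16: (¬(((P_1 ↔ P_4) ⊕ (P_3 → P_2)) ⊕ P_1) ∨ ¬(P_4 → (¬(P_2 ⊕ ¬(P_3 ∧ ¬P_3)) ⊕ P_4))) = True, ¬(¬(((P_1 ↔ P_4) ⊕ (P_3 → P_2)) ⊕ P_1) ∨ ¬(P_4 → (¬(P_2 ⊕ ¬(P_3 ∧ ¬P_3)) ⊕ P_4))) = False, so the formula = True.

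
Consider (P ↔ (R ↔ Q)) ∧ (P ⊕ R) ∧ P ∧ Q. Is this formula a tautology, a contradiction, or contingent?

contradiction

P | Q | R || (R ↔ Q) | (P ↔ (R ↔ Q)) | (P ⊕ R) | (P ∧ Q) | ((P ⊕ R) ∧ (P ∧ Q)) | φ
1 | 1 | 1 ||    1    |       1       |    0    |    1    |          0          | 0
1 | 1 | 0 ||    0    |       0       |    1    |    1    |          1          | 0
1 | 0 | 1 ||    0    |       0       |    0    |    0    |          0          | 0
1 | 0 | 0 ||    1    |       1       |    1    |    0    |          0          | 0
0 | 1 | 1 ||    1    |       0       |    1    |    0    |          0          | 0
0 | 1 | 0 ||    0    |       1       |    0    |    0    |          0          | 0
0 | 0 | 1 ||    0    |       1       |    1    |    0    |          0          | 0
0 | 0 | 0 ||    1    |       0       |    0    |    0    |          0          | 0
Every row is 0, so the formula is a contradiction.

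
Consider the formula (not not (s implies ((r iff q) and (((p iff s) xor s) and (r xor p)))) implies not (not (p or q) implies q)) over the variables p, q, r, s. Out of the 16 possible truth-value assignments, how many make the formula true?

p  q  r  s  |  φ
F  F  F  F  |  T
F  F  F  T  |  T
F  F  T  F  |  T
F  F  T  T  |  T
F  T  F  F  |  F
F  T  F  T  |  T
F  T  T  F  |  F
F  T  T  T  |  F
T  F  F  F  |  F
T  F  F  T  |  T
T  F  T  F  |  F
T  F  T  T  |  T
T  T  F  F  |  F
T  T  F  T  |  T
T  T  T  F  |  F
T  T  T  T  |  T
The formula is true on 9 of the 16 rows.

9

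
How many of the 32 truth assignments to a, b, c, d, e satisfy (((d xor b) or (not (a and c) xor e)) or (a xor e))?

30

a  b  c  d  e  |  φ
T  T  T  T  T  |  T
T  T  T  T  F  |  T
T  T  T  F  T  |  T
T  T  T  F  F  |  T
T  T  F  T  T  |  F
T  T  F  T  F  |  T
T  T  F  F  T  |  T
T  T  F  F  F  |  T
T  F  T  T  T  |  T
T  F  T  T  F  |  T
T  F  T  F  T  |  T
T  F  T  F  F  |  T
T  F  F  T  T  |  T
T  F  F  T  F  |  T
T  F  F  F  T  |  F
T  F  F  F  F  |  T
F  T  T  T  T  |  T
F  T  T  T  F  |  T
F  T  T  F  T  |  T
F  T  T  F  F  |  T
F  T  F  T  T  |  T
F  T  F  T  F  |  T
F  T  F  F  T  |  T
F  T  F  F  F  |  T
F  F  T  T  T  |  T
F  F  T  T  F  |  T
F  F  T  F  T  |  T
F  F  T  F  F  |  T
F  F  F  T  T  |  T
F  F  F  T  F  |  T
F  F  F  F  T  |  T
F  F  F  F  F  |  T
The formula is true on 30 of the 32 rows.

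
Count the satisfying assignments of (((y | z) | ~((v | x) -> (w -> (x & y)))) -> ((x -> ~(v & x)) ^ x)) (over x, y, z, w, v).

25

x | y | z | w | v || φ
0 | 0 | 0 | 0 | 0 || 1
0 | 0 | 0 | 0 | 1 || 1
0 | 0 | 0 | 1 | 0 || 1
0 | 0 | 0 | 1 | 1 || 1
0 | 0 | 1 | 0 | 0 || 1
0 | 0 | 1 | 0 | 1 || 1
0 | 0 | 1 | 1 | 0 || 1
0 | 0 | 1 | 1 | 1 || 1
0 | 1 | 0 | 0 | 0 || 1
0 | 1 | 0 | 0 | 1 || 1
0 | 1 | 0 | 1 | 0 || 1
0 | 1 | 0 | 1 | 1 || 1
0 | 1 | 1 | 0 | 0 || 1
0 | 1 | 1 | 0 | 1 || 1
0 | 1 | 1 | 1 | 0 || 1
0 | 1 | 1 | 1 | 1 || 1
1 | 0 | 0 | 0 | 0 || 1
1 | 0 | 0 | 0 | 1 || 1
1 | 0 | 0 | 1 | 0 || 0
1 | 0 | 0 | 1 | 1 || 1
1 | 0 | 1 | 0 | 0 || 0
1 | 0 | 1 | 0 | 1 || 1
1 | 0 | 1 | 1 | 0 || 0
1 | 0 | 1 | 1 | 1 || 1
1 | 1 | 0 | 0 | 0 || 0
1 | 1 | 0 | 0 | 1 || 1
1 | 1 | 0 | 1 | 0 || 0
1 | 1 | 0 | 1 | 1 || 1
1 | 1 | 1 | 0 | 0 || 0
1 | 1 | 1 | 0 | 1 || 1
1 | 1 | 1 | 1 | 0 || 0
1 | 1 | 1 | 1 | 1 || 1
The formula is true on 25 of the 32 rows.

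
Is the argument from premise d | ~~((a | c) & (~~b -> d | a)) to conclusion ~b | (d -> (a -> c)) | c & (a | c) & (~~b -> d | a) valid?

no

a | b | c | d || φ | ψ
1 | 1 | 1 | 1 || 1 | 1
1 | 1 | 1 | 0 || 1 | 1
1 | 1 | 0 | 1 || 1 | 0
1 | 1 | 0 | 0 || 1 | 1
1 | 0 | 1 | 1 || 1 | 1
1 | 0 | 1 | 0 || 1 | 1
1 | 0 | 0 | 1 || 1 | 1
1 | 0 | 0 | 0 || 1 | 1
0 | 1 | 1 | 1 || 1 | 1
0 | 1 | 1 | 0 || 0 | 1
0 | 1 | 0 | 1 || 1 | 1
0 | 1 | 0 | 0 || 0 | 1
0 | 0 | 1 | 1 || 1 | 1
0 | 0 | 1 | 0 || 1 | 1
0 | 0 | 0 | 1 || 1 | 1
0 | 0 | 0 | 0 || 0 | 1
At a=1, b=1, c=0, d=1 we have φ true but ψ false, so φ does not entail ψ.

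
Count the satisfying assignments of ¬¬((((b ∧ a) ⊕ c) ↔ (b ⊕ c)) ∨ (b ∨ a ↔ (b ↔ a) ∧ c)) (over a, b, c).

6

a | b | c || φ
1 | 1 | 1 || 1
1 | 1 | 0 || 1
1 | 0 | 1 || 1
1 | 0 | 0 || 1
0 | 1 | 1 || 0
0 | 1 | 0 || 0
0 | 0 | 1 || 1
0 | 0 | 0 || 1
The formula is true on 6 of the 8 rows.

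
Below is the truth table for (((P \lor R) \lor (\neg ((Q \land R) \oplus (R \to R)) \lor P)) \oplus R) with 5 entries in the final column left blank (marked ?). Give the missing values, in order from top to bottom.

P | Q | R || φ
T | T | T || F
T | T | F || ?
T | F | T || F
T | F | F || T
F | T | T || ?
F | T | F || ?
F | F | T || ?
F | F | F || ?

T, F, F, F, F

Row P=T, Q=T, R=F: ((P \lor R) \lor (\neg ((Q \land R) \oplus (R \to R)) \lor P)) = T, so the formula = T.
Row P=F, Q=T, R=T: ((P \lor R) \lor (\neg ((Q \land R) \oplus (R \to R)) \lor P)) = T, so the formula = F.
Row P=F, Q=T, R=F: ((P \lor R) \lor (\neg ((Q \land R) \oplus (R \to R)) \lor P)) = F, so the formula = F.
Row P=F, Q=F, R=T: ((P \lor R) \lor (\neg ((Q \land R) \oplus (R \to R)) \lor P)) = T, so the formula = F.
Row P=F, Q=F, R=F: ((P \lor R) \lor (\neg ((Q \land R) \oplus (R \to R)) \lor P)) = F, so the formula = F.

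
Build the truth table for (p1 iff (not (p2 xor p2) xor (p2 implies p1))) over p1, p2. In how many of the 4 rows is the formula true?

p1  p2  |  φ
T   T   |  F
T   F   |  F
F   T   |  F
F   F   |  T
The formula is true on 1 of the 4 rows.

1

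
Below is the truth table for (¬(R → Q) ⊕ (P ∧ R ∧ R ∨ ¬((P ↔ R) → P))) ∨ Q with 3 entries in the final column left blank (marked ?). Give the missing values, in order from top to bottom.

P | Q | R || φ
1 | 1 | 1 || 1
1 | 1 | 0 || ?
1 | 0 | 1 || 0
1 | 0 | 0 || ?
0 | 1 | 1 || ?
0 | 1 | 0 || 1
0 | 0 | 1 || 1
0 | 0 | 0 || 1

1, 0, 1

Row P=1, Q=1, R=0: (¬(R → Q) ⊕ (P ∧ R ∧ R ∨ ¬((P ↔ R) → P))) = 0, so the formula = 1.
Row P=1, Q=0, R=0: (¬(R → Q) ⊕ (P ∧ R ∧ R ∨ ¬((P ↔ R) → P))) = 0, so the formula = 0.
Row P=0, Q=1, R=1: (¬(R → Q) ⊕ (P ∧ R ∧ R ∨ ¬((P ↔ R) → P))) = 0, so the formula = 1.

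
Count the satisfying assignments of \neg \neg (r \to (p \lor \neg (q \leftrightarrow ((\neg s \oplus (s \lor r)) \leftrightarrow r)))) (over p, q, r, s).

14

p | q | r | s | \neg s | (s \lor r) | (\neg s \oplus (s \lor r)) | φ
- | - | - | - | ------ | ---------- | -------------------------- | -
F | F | F | F |   T    |     F      |             T              | T
F | F | F | T |   F    |     T      |             T              | T
F | F | T | F |   T    |     T      |             F              | F
F | F | T | T |   F    |     T      |             T              | T
F | T | F | F |   T    |     F      |             T              | T
F | T | F | T |   F    |     T      |             T              | T
F | T | T | F |   T    |     T      |             F              | T
F | T | T | T |   F    |     T      |             T              | F
T | F | F | F |   T    |     F      |             T              | T
T | F | F | T |   F    |     T      |             T              | T
T | F | T | F |   T    |     T      |             F              | T
T | F | T | T |   F    |     T      |             T              | T
T | T | F | F |   T    |     F      |             T              | T
T | T | F | T |   F    |     T      |             T              | T
T | T | T | F |   T    |     T      |             F              | T
T | T | T | T |   F    |     T      |             T              | T
The formula is true on 14 of the 16 rows.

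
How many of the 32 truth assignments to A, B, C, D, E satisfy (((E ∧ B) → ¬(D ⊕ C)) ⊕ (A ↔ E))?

A | B | C | D | E || φ
T | T | T | T | T || F
T | T | T | T | F || T
T | T | T | F | T || T
T | T | T | F | F || T
T | T | F | T | T || T
T | T | F | T | F || T
T | T | F | F | T || F
T | T | F | F | F || T
T | F | T | T | T || F
T | F | T | T | F || T
T | F | T | F | T || F
T | F | T | F | F || T
T | F | F | T | T || F
T | F | F | T | F || T
T | F | F | F | T || F
T | F | F | F | F || T
F | T | T | T | T || T
F | T | T | T | F || F
F | T | T | F | T || F
F | T | T | F | F || F
F | T | F | T | T || F
F | T | F | T | F || F
F | T | F | F | T || T
F | T | F | F | F || F
F | F | T | T | T || T
F | F | T | T | F || F
F | F | T | F | T || T
F | F | T | F | F || F
F | F | F | T | T || T
F | F | F | T | F || F
F | F | F | F | T || T
F | F | F | F | F || F
The formula is true on 16 of the 32 rows.

16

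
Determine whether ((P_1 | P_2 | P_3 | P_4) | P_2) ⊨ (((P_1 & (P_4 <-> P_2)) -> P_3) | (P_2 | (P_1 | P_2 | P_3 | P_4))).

P_1 | P_2 | P_3 | P_4 || φ | ψ
 T  |  T  |  T  |  T  || T | T
 T  |  T  |  T  |  F  || T | T
 T  |  T  |  F  |  T  || T | T
 T  |  T  |  F  |  F  || T | T
 T  |  F  |  T  |  T  || T | T
 T  |  F  |  T  |  F  || T | T
 T  |  F  |  F  |  T  || T | T
 T  |  F  |  F  |  F  || T | T
 F  |  T  |  T  |  T  || T | T
 F  |  T  |  T  |  F  || T | T
 F  |  T  |  F  |  T  || T | T
 F  |  T  |  F  |  F  || T | T
 F  |  F  |  T  |  T  || T | T
 F  |  F  |  T  |  F  || T | T
 F  |  F  |  F  |  T  || T | T
 F  |  F  |  F  |  F  || F | T
In every row where φ is true, ψ is also true, so φ ⊨ ψ.

yes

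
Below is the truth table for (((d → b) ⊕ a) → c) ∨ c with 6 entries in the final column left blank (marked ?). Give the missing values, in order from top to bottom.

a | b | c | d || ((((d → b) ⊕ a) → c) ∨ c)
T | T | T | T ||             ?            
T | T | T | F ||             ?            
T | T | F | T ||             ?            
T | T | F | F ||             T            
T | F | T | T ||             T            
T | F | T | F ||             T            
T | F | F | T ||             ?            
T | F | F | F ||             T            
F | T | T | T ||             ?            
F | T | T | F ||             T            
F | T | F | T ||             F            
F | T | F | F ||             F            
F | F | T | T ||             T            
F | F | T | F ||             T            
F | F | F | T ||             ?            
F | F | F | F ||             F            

Row a=T, b=T, c=T, d=T: (((d → b) ⊕ a) → c) = T, so ((((d → b) ⊕ a) → c) ∨ c) = T.
Row a=T, b=T, c=T, d=F: (((d → b) ⊕ a) → c) = T, so ((((d → b) ⊕ a) → c) ∨ c) = T.
Row a=T, b=T, c=F, d=T: (((d → b) ⊕ a) → c) = T, so ((((d → b) ⊕ a) → c) ∨ c) = T.
Row a=T, b=F, c=F, d=T: (((d → b) ⊕ a) → c) = F, so ((((d → b) ⊕ a) → c) ∨ c) = F.
Row a=F, b=T, c=T, d=T: (((d → b) ⊕ a) → c) = T, so ((((d → b) ⊕ a) → c) ∨ c) = T.
Row a=F, b=F, c=F, d=T: (((d → b) ⊕ a) → c) = T, so ((((d → b) ⊕ a) → c) ∨ c) = T.

T, T, T, F, T, T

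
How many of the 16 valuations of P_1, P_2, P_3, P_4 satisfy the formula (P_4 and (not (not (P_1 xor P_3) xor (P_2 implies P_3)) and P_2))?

P_1 | P_2 | P_3 | P_4 || φ
 F  |  F  |  F  |  F  || F
 F  |  F  |  F  |  T  || F
 F  |  F  |  T  |  F  || F
 F  |  F  |  T  |  T  || F
 F  |  T  |  F  |  F  || F
 F  |  T  |  F  |  T  || F
 F  |  T  |  T  |  F  || F
 F  |  T  |  T  |  T  || F
 T  |  F  |  F  |  F  || F
 T  |  F  |  F  |  T  || F
 T  |  F  |  T  |  F  || F
 T  |  F  |  T  |  T  || F
 T  |  T  |  F  |  F  || F
 T  |  T  |  F  |  T  || T
 T  |  T  |  T  |  F  || F
 T  |  T  |  T  |  T  || T
The formula is true on 2 of the 16 rows.

2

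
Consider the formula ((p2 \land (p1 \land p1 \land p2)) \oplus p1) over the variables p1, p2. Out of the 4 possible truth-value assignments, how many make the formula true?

1

p1 | p2 | φ
-- | -- | -
F  | F  | F
F  | T  | F
T  | F  | T
T  | T  | F
The formula is true on 1 of the 4 rows.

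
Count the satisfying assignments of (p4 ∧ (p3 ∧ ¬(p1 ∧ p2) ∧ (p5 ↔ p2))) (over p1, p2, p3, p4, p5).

3

p1 | p2 | p3 | p4 | p5 | φ
-- | -- | -- | -- | -- | -
0  | 0  | 0  | 0  | 0  | 0
0  | 0  | 0  | 0  | 1  | 0
0  | 0  | 0  | 1  | 0  | 0
0  | 0  | 0  | 1  | 1  | 0
0  | 0  | 1  | 0  | 0  | 0
0  | 0  | 1  | 0  | 1  | 0
0  | 0  | 1  | 1  | 0  | 1
0  | 0  | 1  | 1  | 1  | 0
0  | 1  | 0  | 0  | 0  | 0
0  | 1  | 0  | 0  | 1  | 0
0  | 1  | 0  | 1  | 0  | 0
0  | 1  | 0  | 1  | 1  | 0
0  | 1  | 1  | 0  | 0  | 0
0  | 1  | 1  | 0  | 1  | 0
0  | 1  | 1  | 1  | 0  | 0
0  | 1  | 1  | 1  | 1  | 1
1  | 0  | 0  | 0  | 0  | 0
1  | 0  | 0  | 0  | 1  | 0
1  | 0  | 0  | 1  | 0  | 0
1  | 0  | 0  | 1  | 1  | 0
1  | 0  | 1  | 0  | 0  | 0
1  | 0  | 1  | 0  | 1  | 0
1  | 0  | 1  | 1  | 0  | 1
1  | 0  | 1  | 1  | 1  | 0
1  | 1  | 0  | 0  | 0  | 0
1  | 1  | 0  | 0  | 1  | 0
1  | 1  | 0  | 1  | 0  | 0
1  | 1  | 0  | 1  | 1  | 0
1  | 1  | 1  | 0  | 0  | 0
1  | 1  | 1  | 0  | 1  | 0
1  | 1  | 1  | 1  | 0  | 0
1  | 1  | 1  | 1  | 1  | 0
The formula is true on 3 of the 32 rows.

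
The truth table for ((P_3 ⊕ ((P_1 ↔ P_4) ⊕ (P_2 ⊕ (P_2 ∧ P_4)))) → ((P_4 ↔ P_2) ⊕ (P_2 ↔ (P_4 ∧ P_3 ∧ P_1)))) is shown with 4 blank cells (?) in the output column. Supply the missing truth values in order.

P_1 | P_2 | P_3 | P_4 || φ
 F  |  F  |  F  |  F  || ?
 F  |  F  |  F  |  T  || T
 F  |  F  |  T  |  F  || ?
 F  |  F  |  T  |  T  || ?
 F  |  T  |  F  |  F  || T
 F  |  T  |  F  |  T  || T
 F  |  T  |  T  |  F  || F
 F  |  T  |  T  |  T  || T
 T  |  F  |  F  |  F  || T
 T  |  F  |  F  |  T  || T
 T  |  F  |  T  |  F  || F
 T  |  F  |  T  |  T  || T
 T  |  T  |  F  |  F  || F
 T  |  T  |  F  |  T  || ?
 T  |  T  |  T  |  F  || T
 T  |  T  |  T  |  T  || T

F, T, T, T

Row P_1=F, P_2=F, P_3=F, P_4=F: (P_3 ⊕ ((P_1 ↔ P_4) ⊕ (P_2 ⊕ (P_2 ∧ P_4)))) = T, ((P_4 ↔ P_2) ⊕ (P_2 ↔ (P_4 ∧ P_3 ∧ P_1))) = F, so the formula = F.
Row P_1=F, P_2=F, P_3=T, P_4=F: (P_3 ⊕ ((P_1 ↔ P_4) ⊕ (P_2 ⊕ (P_2 ∧ P_4)))) = F, ((P_4 ↔ P_2) ⊕ (P_2 ↔ (P_4 ∧ P_3 ∧ P_1))) = F, so the formula = T.
Row P_1=F, P_2=F, P_3=T, P_4=T: (P_3 ⊕ ((P_1 ↔ P_4) ⊕ (P_2 ⊕ (P_2 ∧ P_4)))) = T, ((P_4 ↔ P_2) ⊕ (P_2 ↔ (P_4 ∧ P_3 ∧ P_1))) = T, so the formula = T.
Row P_1=T, P_2=T, P_3=F, P_4=T: (P_3 ⊕ ((P_1 ↔ P_4) ⊕ (P_2 ⊕ (P_2 ∧ P_4)))) = T, ((P_4 ↔ P_2) ⊕ (P_2 ↔ (P_4 ∧ P_3 ∧ P_1))) = T, so the formula = T.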